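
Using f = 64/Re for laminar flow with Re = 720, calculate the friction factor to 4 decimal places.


f = 64 / Re
f = 64 / 720
f = 0.0889


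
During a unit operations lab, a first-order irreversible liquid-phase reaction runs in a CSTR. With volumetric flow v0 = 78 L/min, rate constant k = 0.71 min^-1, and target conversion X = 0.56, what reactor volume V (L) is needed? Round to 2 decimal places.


V = v0 * X / (k * (1 - X))
V = 78 * 0.56 / (0.71 * (1 - 0.56))
V = 43.68 / (0.71 * 0.44)
V = 43.68 / 0.3124
V = 139.82 L


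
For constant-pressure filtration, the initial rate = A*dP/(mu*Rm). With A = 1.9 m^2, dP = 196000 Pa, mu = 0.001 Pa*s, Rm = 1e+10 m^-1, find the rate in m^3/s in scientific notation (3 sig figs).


rate = A * dP / (mu * Rm)
rate = 1.9 * 196000 / (0.001 * 1e+10)
rate = 372400.0 / 1.000e+07
rate = 3.72e-02 m^3/s


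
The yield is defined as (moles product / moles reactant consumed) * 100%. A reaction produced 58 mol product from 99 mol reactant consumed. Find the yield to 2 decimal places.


Yield = (moles product / moles consumed) * 100%
Yield = (58 / 99) * 100
Yield = 0.5859 * 100
Yield = 58.59%


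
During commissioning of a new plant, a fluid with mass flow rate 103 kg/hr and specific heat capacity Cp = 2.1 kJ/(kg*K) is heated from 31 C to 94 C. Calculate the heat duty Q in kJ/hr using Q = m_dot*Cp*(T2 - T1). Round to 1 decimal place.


Q = m_dot * Cp * (T2 - T1)
Q = 103 * 2.1 * (94 - 31)
Q = 103 * 2.1 * 63
Q = 13626.9 kJ/hr


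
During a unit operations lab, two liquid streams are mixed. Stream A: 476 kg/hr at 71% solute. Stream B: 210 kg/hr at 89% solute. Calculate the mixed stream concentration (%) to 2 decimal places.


Mass balance on solute: F1*x1 + F2*x2 = F3*x3
F3 = F1 + F2 = 476 + 210 = 686 kg/hr
x3 = (F1*x1 + F2*x2)/F3
x3 = (476*0.71 + 210*0.89) / 686
x3 = 76.51%


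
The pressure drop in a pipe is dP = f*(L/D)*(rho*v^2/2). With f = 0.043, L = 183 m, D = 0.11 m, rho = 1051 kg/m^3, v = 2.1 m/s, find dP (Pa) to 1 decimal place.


dP = f * (L/D) * (rho*v^2/2)
dP = 0.043 * (183/0.11) * (1051*2.1^2/2)
L/D = 1663.63636364
rho*v^2/2 = 1051*4.41/2 = 2317.455
dP = 0.043 * 1663.63636364 * 2317.455
dP = 165782.3 Pa


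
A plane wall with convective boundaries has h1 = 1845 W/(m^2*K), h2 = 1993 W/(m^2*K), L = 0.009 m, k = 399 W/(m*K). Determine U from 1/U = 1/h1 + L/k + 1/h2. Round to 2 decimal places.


1/U = 1/h1 + L/k + 1/h2
1/U = 1/1845 + 0.009/399 + 1/1993
1/U = 0.0005420054 + 2.25564e-05 + 0.0005017561
1/U = 0.0010663179
U = 937.81 W/(m^2*K)


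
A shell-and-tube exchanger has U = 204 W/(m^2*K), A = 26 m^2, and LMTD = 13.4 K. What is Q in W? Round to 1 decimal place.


Q = U * A * LMTD
Q = 204 * 26 * 13.4
Q = 71073.6 W


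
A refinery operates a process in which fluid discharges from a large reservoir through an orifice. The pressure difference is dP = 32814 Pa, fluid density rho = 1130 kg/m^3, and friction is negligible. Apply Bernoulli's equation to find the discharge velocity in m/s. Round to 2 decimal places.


v = sqrt(2*dP/rho)
v = sqrt(2*32814/1130)
v = sqrt(58.077876)
v = 7.62 m/s


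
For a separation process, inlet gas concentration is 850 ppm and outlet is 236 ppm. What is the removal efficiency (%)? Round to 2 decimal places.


Efficiency = (G_in - G_out) / G_in * 100%
Efficiency = (850 - 236) / 850 * 100
Efficiency = 614 / 850 * 100
Efficiency = 72.24%


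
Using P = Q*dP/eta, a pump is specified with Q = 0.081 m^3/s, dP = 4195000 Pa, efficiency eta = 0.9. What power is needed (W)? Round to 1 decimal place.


P = Q * dP / eta
P = 0.081 * 4195000 / 0.9
P = 339795.0 / 0.9
P = 377550.0 W


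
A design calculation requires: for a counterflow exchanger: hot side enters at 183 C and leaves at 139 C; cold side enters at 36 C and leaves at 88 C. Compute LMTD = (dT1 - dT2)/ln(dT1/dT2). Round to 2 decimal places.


dT1 = Th_in - Tc_out = 183 - 88 = 95
dT2 = Th_out - Tc_in = 139 - 36 = 103
LMTD = (dT1 - dT2) / ln(dT1/dT2)
LMTD = (95 - 103) / ln(95/103)
LMTD = 98.95 K


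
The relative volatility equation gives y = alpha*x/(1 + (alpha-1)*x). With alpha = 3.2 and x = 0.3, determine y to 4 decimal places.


y = alpha*x / (1 + (alpha-1)*x)
y = 3.2*0.3 / (1 + (3.2-1)*0.3)
y = 0.96 / (1 + 0.66)
y = 0.96 / 1.66
y = 0.5783


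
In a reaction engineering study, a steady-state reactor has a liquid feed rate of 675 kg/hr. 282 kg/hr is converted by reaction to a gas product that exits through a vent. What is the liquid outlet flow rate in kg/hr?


Steady-state mass balance on the main outlet: F_out = F_in - F_removed
F_out = 675 - 282
F_out = 393 kg/hr


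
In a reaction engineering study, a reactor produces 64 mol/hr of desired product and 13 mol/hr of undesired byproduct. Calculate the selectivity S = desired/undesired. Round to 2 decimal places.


S = desired product rate / undesired product rate
S = 64 / 13
S = 4.92


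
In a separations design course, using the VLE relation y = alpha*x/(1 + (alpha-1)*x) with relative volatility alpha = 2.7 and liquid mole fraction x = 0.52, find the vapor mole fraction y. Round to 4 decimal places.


y = alpha*x / (1 + (alpha-1)*x)
y = 2.7*0.52 / (1 + (2.7-1)*0.52)
y = 1.404 / (1 + 0.884)
y = 1.404 / 1.884
y = 0.7452


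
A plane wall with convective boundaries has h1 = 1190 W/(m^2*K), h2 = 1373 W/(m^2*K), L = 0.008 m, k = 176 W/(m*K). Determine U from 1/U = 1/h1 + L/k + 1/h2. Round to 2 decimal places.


1/U = 1/h1 + L/k + 1/h2
1/U = 1/1190 + 0.008/176 + 1/1373
1/U = 0.0008403361 + 4.54545e-05 + 0.0007283321
1/U = 0.0016141227
U = 619.53 W/(m^2*K)


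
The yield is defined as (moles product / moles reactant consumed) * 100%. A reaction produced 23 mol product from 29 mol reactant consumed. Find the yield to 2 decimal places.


Yield = (moles product / moles consumed) * 100%
Yield = (23 / 29) * 100
Yield = 0.7931 * 100
Yield = 79.31%


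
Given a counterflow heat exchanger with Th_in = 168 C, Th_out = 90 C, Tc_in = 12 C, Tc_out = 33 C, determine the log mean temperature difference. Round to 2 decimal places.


dT1 = Th_in - Tc_out = 168 - 33 = 135
dT2 = Th_out - Tc_in = 90 - 12 = 78
LMTD = (dT1 - dT2) / ln(dT1/dT2)
LMTD = (135 - 78) / ln(135/78)
LMTD = 103.91 K


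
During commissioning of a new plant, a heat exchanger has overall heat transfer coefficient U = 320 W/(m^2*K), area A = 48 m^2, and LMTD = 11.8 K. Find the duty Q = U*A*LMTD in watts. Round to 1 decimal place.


Q = U * A * LMTD
Q = 320 * 48 * 11.8
Q = 181248.0 W


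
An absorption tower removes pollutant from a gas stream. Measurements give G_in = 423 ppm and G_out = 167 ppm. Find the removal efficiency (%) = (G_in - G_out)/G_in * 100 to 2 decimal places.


Efficiency = (G_in - G_out) / G_in * 100%
Efficiency = (423 - 167) / 423 * 100
Efficiency = 256 / 423 * 100
Efficiency = 60.52%


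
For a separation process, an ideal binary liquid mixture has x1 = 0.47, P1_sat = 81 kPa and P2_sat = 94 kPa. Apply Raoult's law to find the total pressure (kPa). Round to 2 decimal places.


P = x1*P1_sat + x2*P2_sat
x2 = 1 - x1 = 1 - 0.47 = 0.53
P = 0.47*81 + 0.53*94
P = 38.07 + 49.82
P = 87.89 kPa


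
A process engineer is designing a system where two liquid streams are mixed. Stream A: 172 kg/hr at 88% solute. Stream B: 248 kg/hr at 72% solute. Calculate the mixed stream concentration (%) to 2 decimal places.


Mass balance on solute: F1*x1 + F2*x2 = F3*x3
F3 = F1 + F2 = 172 + 248 = 420 kg/hr
x3 = (F1*x1 + F2*x2)/F3
x3 = (172*0.88 + 248*0.72) / 420
x3 = 78.55%


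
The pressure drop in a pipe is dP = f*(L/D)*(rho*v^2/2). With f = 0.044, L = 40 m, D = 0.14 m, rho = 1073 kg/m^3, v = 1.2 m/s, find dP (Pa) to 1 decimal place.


dP = f * (L/D) * (rho*v^2/2)
dP = 0.044 * (40/0.14) * (1073*1.2^2/2)
L/D = 285.71428571
rho*v^2/2 = 1073*1.44/2 = 772.56
dP = 0.044 * 285.71428571 * 772.56
dP = 9712.2 Pa


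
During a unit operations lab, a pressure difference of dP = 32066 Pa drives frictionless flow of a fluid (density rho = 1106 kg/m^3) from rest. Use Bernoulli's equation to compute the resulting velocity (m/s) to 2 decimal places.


v = sqrt(2*dP/rho)
v = sqrt(2*32066/1106)
v = sqrt(57.985533)
v = 7.61 m/s


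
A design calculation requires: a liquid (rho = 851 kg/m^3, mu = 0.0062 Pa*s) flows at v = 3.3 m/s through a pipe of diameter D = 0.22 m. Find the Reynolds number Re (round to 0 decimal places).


Re = rho * v * D / mu
Re = 851 * 3.3 * 0.22 / 0.0062
Re = 617.826 / 0.0062
Re = 99649


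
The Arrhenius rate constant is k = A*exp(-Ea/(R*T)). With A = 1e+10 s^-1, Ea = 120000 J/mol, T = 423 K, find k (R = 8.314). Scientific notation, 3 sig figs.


k = A * exp(-Ea/(R*T))
k = 1e+10 * exp(-120000 / (8.314 * 423))
k = 1e+10 * exp(-34.121716)
k = 1.52e-05


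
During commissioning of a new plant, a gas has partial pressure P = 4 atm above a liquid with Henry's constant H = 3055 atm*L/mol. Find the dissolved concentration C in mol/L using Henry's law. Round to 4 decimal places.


C = P / H
C = 4 / 3055
C = 0.0013 mol/L


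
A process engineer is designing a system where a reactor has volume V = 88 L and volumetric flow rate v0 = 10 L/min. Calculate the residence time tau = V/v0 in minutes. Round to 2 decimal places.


tau = V / v0
tau = 88 / 10
tau = 8.80 min


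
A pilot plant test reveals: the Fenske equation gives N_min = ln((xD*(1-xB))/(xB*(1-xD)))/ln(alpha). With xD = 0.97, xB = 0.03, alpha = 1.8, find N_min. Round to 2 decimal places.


N_min = ln((xD*(1-xB))/(xB*(1-xD))) / ln(alpha)
Numerator inside ln: 0.9409 / 0.0009 = 1045.444444
ln(1045.444444) = 6.952197
ln(alpha) = ln(1.8) = 0.587787
N_min = 6.952197 / 0.587787 = 11.83


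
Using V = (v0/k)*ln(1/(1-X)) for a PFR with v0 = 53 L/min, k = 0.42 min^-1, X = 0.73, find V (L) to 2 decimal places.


V = (v0/k) * ln(1/(1-X))
V = (53/0.42) * ln(1/(1-0.73))
V = 126.190476 * ln(3.703704)
V = 126.190476 * 1.309333
V = 165.23 L


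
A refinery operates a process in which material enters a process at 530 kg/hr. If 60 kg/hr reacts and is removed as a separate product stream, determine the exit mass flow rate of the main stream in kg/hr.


Steady-state mass balance on the main outlet: F_out = F_in - F_removed
F_out = 530 - 60
F_out = 470 kg/hr


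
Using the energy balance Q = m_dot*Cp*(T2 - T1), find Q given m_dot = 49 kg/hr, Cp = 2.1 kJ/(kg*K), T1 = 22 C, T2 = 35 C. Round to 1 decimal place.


Q = m_dot * Cp * (T2 - T1)
Q = 49 * 2.1 * (35 - 22)
Q = 49 * 2.1 * 13
Q = 1337.7 kJ/hr


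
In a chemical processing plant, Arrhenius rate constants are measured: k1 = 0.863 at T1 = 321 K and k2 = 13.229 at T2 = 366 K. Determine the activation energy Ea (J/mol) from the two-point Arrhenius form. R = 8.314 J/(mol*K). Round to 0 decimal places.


Ea = R * ln(k2/k1) / (1/T1 - 1/T2)
ln(k2/k1) = ln(13.229/0.863) = 2.729752
1/T1 - 1/T2 = 1/321 - 1/366 = 0.00038302436
Ea = 8.314 * 2.729752 / 0.00038302436
Ea = 59253 J/mol


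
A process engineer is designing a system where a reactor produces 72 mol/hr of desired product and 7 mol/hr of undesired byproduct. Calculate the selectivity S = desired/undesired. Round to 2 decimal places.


S = desired product rate / undesired product rate
S = 72 / 7
S = 10.29


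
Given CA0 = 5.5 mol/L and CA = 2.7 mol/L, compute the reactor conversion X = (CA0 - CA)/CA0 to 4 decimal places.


X = (CA0 - CA) / CA0
X = (5.5 - 2.7) / 5.5
X = 2.8 / 5.5
X = 0.5091


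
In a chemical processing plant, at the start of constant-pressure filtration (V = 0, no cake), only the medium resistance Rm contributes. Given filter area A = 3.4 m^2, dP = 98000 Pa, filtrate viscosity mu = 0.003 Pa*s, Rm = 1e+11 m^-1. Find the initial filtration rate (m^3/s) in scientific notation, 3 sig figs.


rate = A * dP / (mu * Rm)
rate = 3.4 * 98000 / (0.003 * 1e+11)
rate = 333200.0 / 3.000e+08
rate = 1.11e-03 m^3/s


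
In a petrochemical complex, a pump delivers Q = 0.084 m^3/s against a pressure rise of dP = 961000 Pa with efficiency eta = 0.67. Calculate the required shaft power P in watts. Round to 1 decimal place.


P = Q * dP / eta
P = 0.084 * 961000 / 0.67
P = 80724.0 / 0.67
P = 120483.6 W


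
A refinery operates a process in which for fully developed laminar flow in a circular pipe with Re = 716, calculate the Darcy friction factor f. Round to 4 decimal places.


f = 64 / Re
f = 64 / 716
f = 0.0894


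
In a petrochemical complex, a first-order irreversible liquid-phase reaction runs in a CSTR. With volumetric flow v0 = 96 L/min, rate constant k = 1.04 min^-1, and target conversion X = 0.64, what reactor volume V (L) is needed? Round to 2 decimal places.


V = v0 * X / (k * (1 - X))
V = 96 * 0.64 / (1.04 * (1 - 0.64))
V = 61.44 / (1.04 * 0.36)
V = 61.44 / 0.3744
V = 164.10 L


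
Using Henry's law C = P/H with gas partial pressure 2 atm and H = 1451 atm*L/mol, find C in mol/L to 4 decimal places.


C = P / H
C = 2 / 1451
C = 0.0014 mol/L


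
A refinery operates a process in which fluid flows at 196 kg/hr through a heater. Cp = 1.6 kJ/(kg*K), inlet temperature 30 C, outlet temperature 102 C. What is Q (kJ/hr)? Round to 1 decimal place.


Q = m_dot * Cp * (T2 - T1)
Q = 196 * 1.6 * (102 - 30)
Q = 196 * 1.6 * 72
Q = 22579.2 kJ/hr


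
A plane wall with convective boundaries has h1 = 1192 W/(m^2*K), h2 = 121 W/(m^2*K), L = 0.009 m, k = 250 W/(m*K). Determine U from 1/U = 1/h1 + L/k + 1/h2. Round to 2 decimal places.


1/U = 1/h1 + L/k + 1/h2
1/U = 1/1192 + 0.009/250 + 1/121
1/U = 0.0008389262 + 3.6e-05 + 0.0082644628
1/U = 0.009139389
U = 109.42 W/(m^2*K)


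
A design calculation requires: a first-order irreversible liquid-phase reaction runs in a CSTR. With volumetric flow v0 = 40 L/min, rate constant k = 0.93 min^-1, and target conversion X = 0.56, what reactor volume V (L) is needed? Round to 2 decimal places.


V = v0 * X / (k * (1 - X))
V = 40 * 0.56 / (0.93 * (1 - 0.56))
V = 22.4 / (0.93 * 0.44)
V = 22.4 / 0.4092
V = 54.74 L


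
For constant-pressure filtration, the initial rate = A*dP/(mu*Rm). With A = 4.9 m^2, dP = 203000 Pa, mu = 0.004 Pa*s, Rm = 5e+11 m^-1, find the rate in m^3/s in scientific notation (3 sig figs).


rate = A * dP / (mu * Rm)
rate = 4.9 * 203000 / (0.004 * 5e+11)
rate = 994700.0 / 2.000e+09
rate = 4.97e-04 m^3/s


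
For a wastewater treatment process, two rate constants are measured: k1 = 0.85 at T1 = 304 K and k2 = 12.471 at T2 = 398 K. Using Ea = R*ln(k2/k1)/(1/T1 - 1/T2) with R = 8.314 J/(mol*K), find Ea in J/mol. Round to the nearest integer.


Ea = R * ln(k2/k1) / (1/T1 - 1/T2)
ln(k2/k1) = ln(12.471/0.85) = 2.6859249
1/T1 - 1/T2 = 1/304 - 1/398 = 0.00077691087
Ea = 8.314 * 2.6859249 / 0.00077691087
Ea = 28743 J/mol


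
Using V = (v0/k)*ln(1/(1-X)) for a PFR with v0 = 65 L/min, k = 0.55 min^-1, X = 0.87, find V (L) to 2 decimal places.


V = (v0/k) * ln(1/(1-X))
V = (65/0.55) * ln(1/(1-0.87))
V = 118.181818 * ln(7.692308)
V = 118.181818 * 2.040221
V = 241.12 L


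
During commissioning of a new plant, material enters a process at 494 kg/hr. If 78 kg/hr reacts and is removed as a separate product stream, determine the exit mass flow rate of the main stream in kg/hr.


Steady-state mass balance on the main outlet: F_out = F_in - F_removed
F_out = 494 - 78
F_out = 416 kg/hr


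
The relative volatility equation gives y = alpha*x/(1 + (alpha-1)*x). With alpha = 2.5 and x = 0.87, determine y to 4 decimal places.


y = alpha*x / (1 + (alpha-1)*x)
y = 2.5*0.87 / (1 + (2.5-1)*0.87)
y = 2.175 / (1 + 1.305)
y = 2.175 / 2.305
y = 0.9436


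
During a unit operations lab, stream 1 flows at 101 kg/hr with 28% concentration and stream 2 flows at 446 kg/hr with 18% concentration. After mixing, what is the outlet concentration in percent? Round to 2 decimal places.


Mass balance on solute: F1*x1 + F2*x2 = F3*x3
F3 = F1 + F2 = 101 + 446 = 547 kg/hr
x3 = (F1*x1 + F2*x2)/F3
x3 = (101*0.28 + 446*0.18) / 547
x3 = 19.85%


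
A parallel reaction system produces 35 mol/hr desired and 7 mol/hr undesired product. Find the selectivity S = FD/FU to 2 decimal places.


S = desired product rate / undesired product rate
S = 35 / 7
S = 5.00


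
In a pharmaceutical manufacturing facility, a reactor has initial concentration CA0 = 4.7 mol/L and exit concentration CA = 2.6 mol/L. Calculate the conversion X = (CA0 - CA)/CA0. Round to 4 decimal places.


X = (CA0 - CA) / CA0
X = (4.7 - 2.6) / 4.7
X = 2.1 / 4.7
X = 0.4468


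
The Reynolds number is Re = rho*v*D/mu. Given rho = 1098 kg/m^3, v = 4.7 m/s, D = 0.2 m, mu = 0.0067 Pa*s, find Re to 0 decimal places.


Re = rho * v * D / mu
Re = 1098 * 4.7 * 0.2 / 0.0067
Re = 1032.12 / 0.0067
Re = 154048


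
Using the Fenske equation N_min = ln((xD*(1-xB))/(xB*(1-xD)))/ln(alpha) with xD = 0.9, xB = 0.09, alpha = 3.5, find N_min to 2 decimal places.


N_min = ln((xD*(1-xB))/(xB*(1-xD))) / ln(alpha)
Numerator inside ln: 0.819 / 0.009 = 91.0
ln(91.0) = 4.51086
ln(alpha) = ln(3.5) = 1.252763
N_min = 4.51086 / 1.252763 = 3.60


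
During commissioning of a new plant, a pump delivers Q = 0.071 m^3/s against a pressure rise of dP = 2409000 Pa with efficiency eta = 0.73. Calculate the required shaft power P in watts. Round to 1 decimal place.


P = Q * dP / eta
P = 0.071 * 2409000 / 0.73
P = 171039.0 / 0.73
P = 234300.0 W


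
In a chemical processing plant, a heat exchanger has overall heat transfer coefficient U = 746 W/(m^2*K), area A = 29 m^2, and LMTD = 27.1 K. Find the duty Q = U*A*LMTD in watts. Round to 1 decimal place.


Q = U * A * LMTD
Q = 746 * 29 * 27.1
Q = 586281.4 W


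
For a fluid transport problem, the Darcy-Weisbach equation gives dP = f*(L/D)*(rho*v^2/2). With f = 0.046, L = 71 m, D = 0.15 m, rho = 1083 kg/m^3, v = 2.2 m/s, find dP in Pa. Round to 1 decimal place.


dP = f * (L/D) * (rho*v^2/2)
dP = 0.046 * (71/0.15) * (1083*2.2^2/2)
L/D = 473.33333333
rho*v^2/2 = 1083*4.84/2 = 2620.86
dP = 0.046 * 473.33333333 * 2620.86
dP = 57064.9 Pa


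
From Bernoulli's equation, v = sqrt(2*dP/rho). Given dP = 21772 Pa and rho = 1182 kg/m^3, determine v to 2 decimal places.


v = sqrt(2*dP/rho)
v = sqrt(2*21772/1182)
v = sqrt(36.839255)
v = 6.07 m/s


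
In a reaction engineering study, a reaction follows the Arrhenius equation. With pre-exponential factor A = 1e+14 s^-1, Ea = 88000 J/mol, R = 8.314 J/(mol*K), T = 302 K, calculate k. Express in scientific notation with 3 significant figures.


k = A * exp(-Ea/(R*T))
k = 1e+14 * exp(-88000 / (8.314 * 302))
k = 1e+14 * exp(-35.048199)
k = 6.01e-02


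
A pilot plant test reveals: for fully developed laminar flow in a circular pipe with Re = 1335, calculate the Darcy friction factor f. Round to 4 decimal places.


f = 64 / Re
f = 64 / 1335
f = 0.0479


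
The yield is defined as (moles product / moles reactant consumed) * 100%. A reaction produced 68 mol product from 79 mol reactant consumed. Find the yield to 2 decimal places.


Yield = (moles product / moles consumed) * 100%
Yield = (68 / 79) * 100
Yield = 0.8608 * 100
Yield = 86.08%


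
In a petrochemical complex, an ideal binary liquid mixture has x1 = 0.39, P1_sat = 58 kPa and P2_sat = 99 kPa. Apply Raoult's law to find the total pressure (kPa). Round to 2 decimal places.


P = x1*P1_sat + x2*P2_sat
x2 = 1 - x1 = 1 - 0.39 = 0.61
P = 0.39*58 + 0.61*99
P = 22.62 + 60.39
P = 83.01 kPa


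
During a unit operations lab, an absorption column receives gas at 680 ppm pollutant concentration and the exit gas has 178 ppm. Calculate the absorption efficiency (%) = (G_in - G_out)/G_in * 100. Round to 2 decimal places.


Efficiency = (G_in - G_out) / G_in * 100%
Efficiency = (680 - 178) / 680 * 100
Efficiency = 502 / 680 * 100
Efficiency = 73.82%


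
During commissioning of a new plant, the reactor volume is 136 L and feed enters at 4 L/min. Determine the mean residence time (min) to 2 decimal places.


tau = V / v0
tau = 136 / 4
tau = 34.00 min


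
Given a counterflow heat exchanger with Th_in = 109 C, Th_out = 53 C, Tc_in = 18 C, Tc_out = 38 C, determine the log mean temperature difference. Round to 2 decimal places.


dT1 = Th_in - Tc_out = 109 - 38 = 71
dT2 = Th_out - Tc_in = 53 - 18 = 35
LMTD = (dT1 - dT2) / ln(dT1/dT2)
LMTD = (71 - 35) / ln(71/35)
LMTD = 50.90 K


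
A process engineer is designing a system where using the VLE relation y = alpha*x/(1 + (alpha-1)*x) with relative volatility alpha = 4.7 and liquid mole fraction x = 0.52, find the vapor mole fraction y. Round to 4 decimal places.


y = alpha*x / (1 + (alpha-1)*x)
y = 4.7*0.52 / (1 + (4.7-1)*0.52)
y = 2.444 / (1 + 1.924)
y = 2.444 / 2.924
y = 0.8358


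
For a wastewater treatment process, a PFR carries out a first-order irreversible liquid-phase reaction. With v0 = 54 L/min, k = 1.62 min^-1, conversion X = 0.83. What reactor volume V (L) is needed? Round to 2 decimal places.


V = (v0/k) * ln(1/(1-X))
V = (54/1.62) * ln(1/(1-0.83))
V = 33.333333 * ln(5.882353)
V = 33.333333 * 1.771957
V = 59.07 L


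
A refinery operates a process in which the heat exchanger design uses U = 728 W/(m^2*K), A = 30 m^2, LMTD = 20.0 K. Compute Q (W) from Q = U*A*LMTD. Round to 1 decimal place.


Q = U * A * LMTD
Q = 728 * 30 * 20.0
Q = 436800.0 W


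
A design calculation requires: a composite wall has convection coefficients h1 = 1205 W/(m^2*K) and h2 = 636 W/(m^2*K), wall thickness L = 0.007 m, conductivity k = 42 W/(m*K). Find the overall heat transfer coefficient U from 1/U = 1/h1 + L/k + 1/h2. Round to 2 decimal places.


1/U = 1/h1 + L/k + 1/h2
1/U = 1/1205 + 0.007/42 + 1/636
1/U = 0.0008298755 + 0.0001666667 + 0.001572327
1/U = 0.0025688692
U = 389.28 W/(m^2*K)


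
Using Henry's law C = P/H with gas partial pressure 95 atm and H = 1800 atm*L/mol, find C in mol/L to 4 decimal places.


C = P / H
C = 95 / 1800
C = 0.0528 mol/L


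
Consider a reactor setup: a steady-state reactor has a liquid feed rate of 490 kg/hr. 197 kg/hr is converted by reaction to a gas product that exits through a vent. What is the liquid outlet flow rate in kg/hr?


Steady-state mass balance on the main outlet: F_out = F_in - F_removed
F_out = 490 - 197
F_out = 293 kg/hr


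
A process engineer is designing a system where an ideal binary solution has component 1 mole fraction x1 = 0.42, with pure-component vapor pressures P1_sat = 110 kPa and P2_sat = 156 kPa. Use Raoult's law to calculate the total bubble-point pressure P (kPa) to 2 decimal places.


P = x1*P1_sat + x2*P2_sat
x2 = 1 - x1 = 1 - 0.42 = 0.58
P = 0.42*110 + 0.58*156
P = 46.2 + 90.48
P = 136.68 kPa


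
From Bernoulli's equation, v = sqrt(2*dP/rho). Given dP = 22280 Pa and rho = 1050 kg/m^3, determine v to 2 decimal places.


v = sqrt(2*dP/rho)
v = sqrt(2*22280/1050)
v = sqrt(42.438095)
v = 6.51 m/s


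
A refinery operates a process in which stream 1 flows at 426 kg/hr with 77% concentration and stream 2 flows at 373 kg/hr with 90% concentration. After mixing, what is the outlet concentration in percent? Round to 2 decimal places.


Mass balance on solute: F1*x1 + F2*x2 = F3*x3
F3 = F1 + F2 = 426 + 373 = 799 kg/hr
x3 = (F1*x1 + F2*x2)/F3
x3 = (426*0.77 + 373*0.9) / 799
x3 = 83.07%


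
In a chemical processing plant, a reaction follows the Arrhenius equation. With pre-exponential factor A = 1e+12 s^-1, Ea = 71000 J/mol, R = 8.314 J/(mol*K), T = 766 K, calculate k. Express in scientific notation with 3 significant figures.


k = A * exp(-Ea/(R*T))
k = 1e+12 * exp(-71000 / (8.314 * 766))
k = 1e+12 * exp(-11.14858)
k = 1.44e+07


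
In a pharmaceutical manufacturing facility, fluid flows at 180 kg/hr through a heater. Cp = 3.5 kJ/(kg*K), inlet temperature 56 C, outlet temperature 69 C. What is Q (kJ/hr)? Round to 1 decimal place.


Q = m_dot * Cp * (T2 - T1)
Q = 180 * 3.5 * (69 - 56)
Q = 180 * 3.5 * 13
Q = 8190.0 kJ/hr


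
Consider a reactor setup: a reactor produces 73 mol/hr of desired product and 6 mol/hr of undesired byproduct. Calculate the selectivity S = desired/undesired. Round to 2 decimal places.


S = desired product rate / undesired product rate
S = 73 / 6
S = 12.17


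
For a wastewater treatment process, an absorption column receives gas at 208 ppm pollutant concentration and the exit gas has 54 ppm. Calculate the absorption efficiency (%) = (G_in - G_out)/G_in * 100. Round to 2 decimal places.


Efficiency = (G_in - G_out) / G_in * 100%
Efficiency = (208 - 54) / 208 * 100
Efficiency = 154 / 208 * 100
Efficiency = 74.04%


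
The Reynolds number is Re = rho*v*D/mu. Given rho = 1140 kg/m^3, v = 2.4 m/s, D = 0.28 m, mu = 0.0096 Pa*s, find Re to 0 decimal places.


Re = rho * v * D / mu
Re = 1140 * 2.4 * 0.28 / 0.0096
Re = 766.08 / 0.0096
Re = 79800


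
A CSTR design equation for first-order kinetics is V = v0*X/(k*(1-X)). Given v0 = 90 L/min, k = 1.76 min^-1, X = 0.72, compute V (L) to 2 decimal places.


V = v0 * X / (k * (1 - X))
V = 90 * 0.72 / (1.76 * (1 - 0.72))
V = 64.8 / (1.76 * 0.28)
V = 64.8 / 0.4928
V = 131.49 L


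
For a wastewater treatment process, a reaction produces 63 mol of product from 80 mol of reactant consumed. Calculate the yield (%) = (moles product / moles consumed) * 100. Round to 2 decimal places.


Yield = (moles product / moles consumed) * 100%
Yield = (63 / 80) * 100
Yield = 0.7875 * 100
Yield = 78.75%


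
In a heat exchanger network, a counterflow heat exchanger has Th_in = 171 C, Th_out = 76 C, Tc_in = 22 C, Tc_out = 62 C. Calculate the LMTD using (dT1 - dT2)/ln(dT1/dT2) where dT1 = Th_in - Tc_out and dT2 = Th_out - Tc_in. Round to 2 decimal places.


dT1 = Th_in - Tc_out = 171 - 62 = 109
dT2 = Th_out - Tc_in = 76 - 22 = 54
LMTD = (dT1 - dT2) / ln(dT1/dT2)
LMTD = (109 - 54) / ln(109/54)
LMTD = 78.31 K


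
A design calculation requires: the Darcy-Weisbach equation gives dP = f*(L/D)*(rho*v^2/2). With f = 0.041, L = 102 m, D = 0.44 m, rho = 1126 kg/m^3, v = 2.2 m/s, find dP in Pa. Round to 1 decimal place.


dP = f * (L/D) * (rho*v^2/2)
dP = 0.041 * (102/0.44) * (1126*2.2^2/2)
L/D = 231.81818182
rho*v^2/2 = 1126*4.84/2 = 2724.92
dP = 0.041 * 231.81818182 * 2724.92
dP = 25899.1 Pa


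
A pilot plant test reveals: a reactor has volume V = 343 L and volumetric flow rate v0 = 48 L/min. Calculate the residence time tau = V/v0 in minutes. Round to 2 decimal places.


tau = V / v0
tau = 343 / 48
tau = 7.15 min


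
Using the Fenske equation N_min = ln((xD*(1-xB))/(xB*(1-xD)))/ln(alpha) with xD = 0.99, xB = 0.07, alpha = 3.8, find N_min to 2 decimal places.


N_min = ln((xD*(1-xB))/(xB*(1-xD))) / ln(alpha)
Numerator inside ln: 0.9207 / 0.0007 = 1315.285714
ln(1315.285714) = 7.181809
ln(alpha) = ln(3.8) = 1.335001
N_min = 7.181809 / 1.335001 = 5.38


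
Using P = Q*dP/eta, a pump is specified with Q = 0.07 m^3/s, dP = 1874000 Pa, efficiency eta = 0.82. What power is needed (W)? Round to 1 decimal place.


P = Q * dP / eta
P = 0.07 * 1874000 / 0.82
P = 131180.0 / 0.82
P = 159975.6 W


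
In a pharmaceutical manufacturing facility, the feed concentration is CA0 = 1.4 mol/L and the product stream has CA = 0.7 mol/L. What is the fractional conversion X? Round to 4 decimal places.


X = (CA0 - CA) / CA0
X = (1.4 - 0.7) / 1.4
X = 0.7 / 1.4
X = 0.5000


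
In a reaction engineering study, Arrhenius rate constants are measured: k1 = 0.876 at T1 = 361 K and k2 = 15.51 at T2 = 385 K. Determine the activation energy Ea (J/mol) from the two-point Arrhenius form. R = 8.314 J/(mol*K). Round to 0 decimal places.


Ea = R * ln(k2/k1) / (1/T1 - 1/T2)
ln(k2/k1) = ln(15.51/0.876) = 2.8738742
1/T1 - 1/T2 = 1/361 - 1/385 = 0.000172680505
Ea = 8.314 * 2.8738742 / 0.000172680505
Ea = 138368 J/mol


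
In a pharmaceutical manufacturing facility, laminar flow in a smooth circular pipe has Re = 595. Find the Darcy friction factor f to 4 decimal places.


f = 64 / Re
f = 64 / 595
f = 0.1076


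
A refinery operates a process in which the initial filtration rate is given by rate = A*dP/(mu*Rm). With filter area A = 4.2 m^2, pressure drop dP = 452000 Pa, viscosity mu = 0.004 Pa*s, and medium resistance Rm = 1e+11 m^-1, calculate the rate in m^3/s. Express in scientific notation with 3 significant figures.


rate = A * dP / (mu * Rm)
rate = 4.2 * 452000 / (0.004 * 1e+11)
rate = 1898400.0 / 4.000e+08
rate = 4.75e-03 m^3/s


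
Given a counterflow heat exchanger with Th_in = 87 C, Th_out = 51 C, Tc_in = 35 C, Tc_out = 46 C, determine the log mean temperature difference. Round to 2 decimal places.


dT1 = Th_in - Tc_out = 87 - 46 = 41
dT2 = Th_out - Tc_in = 51 - 35 = 16
LMTD = (dT1 - dT2) / ln(dT1/dT2)
LMTD = (41 - 16) / ln(41/16)
LMTD = 26.57 K


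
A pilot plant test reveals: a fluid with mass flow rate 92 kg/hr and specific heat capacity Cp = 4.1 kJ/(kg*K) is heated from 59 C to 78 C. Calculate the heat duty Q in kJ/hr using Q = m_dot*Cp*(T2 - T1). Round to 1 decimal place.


Q = m_dot * Cp * (T2 - T1)
Q = 92 * 4.1 * (78 - 59)
Q = 92 * 4.1 * 19
Q = 7166.8 kJ/hr


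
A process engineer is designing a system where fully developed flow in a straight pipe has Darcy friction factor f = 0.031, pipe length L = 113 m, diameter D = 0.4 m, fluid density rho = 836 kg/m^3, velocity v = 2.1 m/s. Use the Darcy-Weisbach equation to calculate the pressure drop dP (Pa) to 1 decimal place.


dP = f * (L/D) * (rho*v^2/2)
dP = 0.031 * (113/0.4) * (836*2.1^2/2)
L/D = 282.5
rho*v^2/2 = 836*4.41/2 = 1843.38
dP = 0.031 * 282.5 * 1843.38
dP = 16143.4 Pa


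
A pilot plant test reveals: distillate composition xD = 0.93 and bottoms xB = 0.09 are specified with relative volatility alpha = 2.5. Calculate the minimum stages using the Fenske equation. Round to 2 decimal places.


N_min = ln((xD*(1-xB))/(xB*(1-xD))) / ln(alpha)
Numerator inside ln: 0.8463 / 0.0063 = 134.333333
ln(134.333333) = 4.900324
ln(alpha) = ln(2.5) = 0.916291
N_min = 4.900324 / 0.916291 = 5.35


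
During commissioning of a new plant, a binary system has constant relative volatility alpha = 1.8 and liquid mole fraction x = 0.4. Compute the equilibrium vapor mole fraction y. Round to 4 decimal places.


y = alpha*x / (1 + (alpha-1)*x)
y = 1.8*0.4 / (1 + (1.8-1)*0.4)
y = 0.72 / (1 + 0.32)
y = 0.72 / 1.32
y = 0.5455


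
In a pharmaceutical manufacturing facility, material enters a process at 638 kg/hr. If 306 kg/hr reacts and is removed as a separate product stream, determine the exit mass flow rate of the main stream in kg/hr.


Steady-state mass balance on the main outlet: F_out = F_in - F_removed
F_out = 638 - 306
F_out = 332 kg/hr


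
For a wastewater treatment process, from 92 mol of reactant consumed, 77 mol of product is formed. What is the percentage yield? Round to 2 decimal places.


Yield = (moles product / moles consumed) * 100%
Yield = (77 / 92) * 100
Yield = 0.837 * 100
Yield = 83.70%


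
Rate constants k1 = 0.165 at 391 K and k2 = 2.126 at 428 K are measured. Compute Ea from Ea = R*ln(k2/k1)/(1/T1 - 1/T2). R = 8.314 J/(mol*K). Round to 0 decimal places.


Ea = R * ln(k2/k1) / (1/T1 - 1/T2)
ln(k2/k1) = ln(2.126/0.165) = 2.5560521
1/T1 - 1/T2 = 1/391 - 1/428 = 0.000221096159
Ea = 8.314 * 2.5560521 / 0.000221096159
Ea = 96117 J/mol


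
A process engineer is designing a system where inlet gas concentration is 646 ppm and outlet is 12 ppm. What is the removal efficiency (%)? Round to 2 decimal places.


Efficiency = (G_in - G_out) / G_in * 100%
Efficiency = (646 - 12) / 646 * 100
Efficiency = 634 / 646 * 100
Efficiency = 98.14%


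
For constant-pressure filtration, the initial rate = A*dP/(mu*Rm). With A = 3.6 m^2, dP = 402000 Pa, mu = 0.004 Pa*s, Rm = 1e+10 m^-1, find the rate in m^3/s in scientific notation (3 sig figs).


rate = A * dP / (mu * Rm)
rate = 3.6 * 402000 / (0.004 * 1e+10)
rate = 1447200.0 / 4.000e+07
rate = 3.62e-02 m^3/s


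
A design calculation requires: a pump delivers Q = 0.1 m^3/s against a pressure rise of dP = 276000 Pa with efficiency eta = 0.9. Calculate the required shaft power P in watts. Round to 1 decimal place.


P = Q * dP / eta
P = 0.1 * 276000 / 0.9
P = 27600.0 / 0.9
P = 30666.7 W


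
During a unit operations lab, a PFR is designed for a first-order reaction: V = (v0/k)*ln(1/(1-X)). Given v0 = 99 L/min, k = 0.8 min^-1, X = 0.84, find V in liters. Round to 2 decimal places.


V = (v0/k) * ln(1/(1-X))
V = (99/0.8) * ln(1/(1-0.84))
V = 123.75 * ln(6.25)
V = 123.75 * 1.832581
V = 226.78 L


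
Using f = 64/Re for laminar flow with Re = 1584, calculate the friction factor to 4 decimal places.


f = 64 / Re
f = 64 / 1584
f = 0.0404


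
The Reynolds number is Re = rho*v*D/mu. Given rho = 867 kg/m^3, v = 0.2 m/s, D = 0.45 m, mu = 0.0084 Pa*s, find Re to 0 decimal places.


Re = rho * v * D / mu
Re = 867 * 0.2 * 0.45 / 0.0084
Re = 78.03 / 0.0084
Re = 9289


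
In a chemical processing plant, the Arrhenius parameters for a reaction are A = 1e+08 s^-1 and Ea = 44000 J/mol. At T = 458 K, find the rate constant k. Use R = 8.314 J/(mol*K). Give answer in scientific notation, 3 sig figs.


k = A * exp(-Ea/(R*T))
k = 1e+08 * exp(-44000 / (8.314 * 458))
k = 1e+08 * exp(-11.555192)
k = 9.59e+02


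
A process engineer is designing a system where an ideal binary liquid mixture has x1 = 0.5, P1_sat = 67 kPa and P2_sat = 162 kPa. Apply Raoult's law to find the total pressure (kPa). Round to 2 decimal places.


P = x1*P1_sat + x2*P2_sat
x2 = 1 - x1 = 1 - 0.5 = 0.5
P = 0.5*67 + 0.5*162
P = 33.5 + 81.0
P = 114.50 kPa


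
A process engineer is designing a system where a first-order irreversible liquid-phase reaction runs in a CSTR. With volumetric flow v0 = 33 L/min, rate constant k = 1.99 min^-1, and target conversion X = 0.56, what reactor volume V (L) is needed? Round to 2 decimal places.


V = v0 * X / (k * (1 - X))
V = 33 * 0.56 / (1.99 * (1 - 0.56))
V = 18.48 / (1.99 * 0.44)
V = 18.48 / 0.8756
V = 21.11 L


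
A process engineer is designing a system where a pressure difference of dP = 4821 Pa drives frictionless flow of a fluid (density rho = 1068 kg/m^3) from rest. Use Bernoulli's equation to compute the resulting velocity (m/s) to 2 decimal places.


v = sqrt(2*dP/rho)
v = sqrt(2*4821/1068)
v = sqrt(9.02809)
v = 3.00 m/s


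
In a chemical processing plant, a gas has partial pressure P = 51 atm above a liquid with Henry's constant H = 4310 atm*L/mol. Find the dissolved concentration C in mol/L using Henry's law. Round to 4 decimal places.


C = P / H
C = 51 / 4310
C = 0.0118 mol/L


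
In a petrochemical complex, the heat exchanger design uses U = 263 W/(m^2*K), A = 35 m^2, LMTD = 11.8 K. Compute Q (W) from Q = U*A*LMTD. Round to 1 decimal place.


Q = U * A * LMTD
Q = 263 * 35 * 11.8
Q = 108619.0 W


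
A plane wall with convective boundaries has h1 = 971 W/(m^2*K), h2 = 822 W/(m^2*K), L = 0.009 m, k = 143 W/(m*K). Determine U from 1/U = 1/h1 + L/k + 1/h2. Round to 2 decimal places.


1/U = 1/h1 + L/k + 1/h2
1/U = 1/971 + 0.009/143 + 1/822
1/U = 0.0010298661 + 6.29371e-05 + 0.001216545
1/U = 0.0023093482
U = 433.02 W/(m^2*K)


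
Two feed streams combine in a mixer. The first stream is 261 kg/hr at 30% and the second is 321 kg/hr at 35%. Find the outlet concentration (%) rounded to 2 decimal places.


Mass balance on solute: F1*x1 + F2*x2 = F3*x3
F3 = F1 + F2 = 261 + 321 = 582 kg/hr
x3 = (F1*x1 + F2*x2)/F3
x3 = (261*0.3 + 321*0.35) / 582
x3 = 32.76%


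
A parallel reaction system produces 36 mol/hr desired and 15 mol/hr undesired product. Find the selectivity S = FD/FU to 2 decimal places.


S = desired product rate / undesired product rate
S = 36 / 15
S = 2.40


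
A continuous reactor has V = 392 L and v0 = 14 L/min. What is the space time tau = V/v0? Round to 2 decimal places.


tau = V / v0
tau = 392 / 14
tau = 28.00 min


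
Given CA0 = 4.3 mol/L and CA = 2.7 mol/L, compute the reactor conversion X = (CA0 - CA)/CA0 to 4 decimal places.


X = (CA0 - CA) / CA0
X = (4.3 - 2.7) / 4.3
X = 1.6 / 4.3
X = 0.3721


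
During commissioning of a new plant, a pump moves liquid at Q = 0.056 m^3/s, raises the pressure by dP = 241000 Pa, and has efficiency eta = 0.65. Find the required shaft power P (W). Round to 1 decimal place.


P = Q * dP / eta
P = 0.056 * 241000 / 0.65
P = 13496.0 / 0.65
P = 20763.1 W


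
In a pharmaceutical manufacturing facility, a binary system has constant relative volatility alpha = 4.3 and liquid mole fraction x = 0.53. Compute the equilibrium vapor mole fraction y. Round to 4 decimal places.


y = alpha*x / (1 + (alpha-1)*x)
y = 4.3*0.53 / (1 + (4.3-1)*0.53)
y = 2.279 / (1 + 1.749)
y = 2.279 / 2.749
y = 0.8290


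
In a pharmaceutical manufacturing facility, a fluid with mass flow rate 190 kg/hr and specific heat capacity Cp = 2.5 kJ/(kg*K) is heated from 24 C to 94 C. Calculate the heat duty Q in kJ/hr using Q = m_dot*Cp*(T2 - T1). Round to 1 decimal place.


Q = m_dot * Cp * (T2 - T1)
Q = 190 * 2.5 * (94 - 24)
Q = 190 * 2.5 * 70
Q = 33250.0 kJ/hr


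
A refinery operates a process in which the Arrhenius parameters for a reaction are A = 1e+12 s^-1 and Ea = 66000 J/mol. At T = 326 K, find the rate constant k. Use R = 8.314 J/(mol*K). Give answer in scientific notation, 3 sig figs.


k = A * exp(-Ea/(R*T))
k = 1e+12 * exp(-66000 / (8.314 * 326))
k = 1e+12 * exp(-24.350973)
k = 2.66e+01


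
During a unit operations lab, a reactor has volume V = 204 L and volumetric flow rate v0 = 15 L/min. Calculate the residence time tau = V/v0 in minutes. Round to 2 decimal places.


tau = V / v0
tau = 204 / 15
tau = 13.60 min


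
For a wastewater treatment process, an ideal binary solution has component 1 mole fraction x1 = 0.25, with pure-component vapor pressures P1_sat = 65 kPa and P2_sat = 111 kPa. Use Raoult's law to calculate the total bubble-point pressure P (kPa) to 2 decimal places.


P = x1*P1_sat + x2*P2_sat
x2 = 1 - x1 = 1 - 0.25 = 0.75
P = 0.25*65 + 0.75*111
P = 16.25 + 83.25
P = 99.50 kPa


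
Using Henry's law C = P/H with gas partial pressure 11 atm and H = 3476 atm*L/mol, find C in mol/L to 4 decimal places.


C = P / H
C = 11 / 3476
C = 0.0032 mol/L


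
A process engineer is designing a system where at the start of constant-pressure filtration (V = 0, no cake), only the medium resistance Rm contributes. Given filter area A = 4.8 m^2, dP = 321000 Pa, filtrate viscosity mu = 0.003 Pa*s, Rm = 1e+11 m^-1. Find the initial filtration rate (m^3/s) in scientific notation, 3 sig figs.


rate = A * dP / (mu * Rm)
rate = 4.8 * 321000 / (0.003 * 1e+11)
rate = 1540800.0 / 3.000e+08
rate = 5.14e-03 m^3/s


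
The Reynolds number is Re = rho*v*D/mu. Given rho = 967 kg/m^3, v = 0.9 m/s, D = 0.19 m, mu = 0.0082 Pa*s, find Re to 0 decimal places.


Re = rho * v * D / mu
Re = 967 * 0.9 * 0.19 / 0.0082
Re = 165.357 / 0.0082
Re = 20165


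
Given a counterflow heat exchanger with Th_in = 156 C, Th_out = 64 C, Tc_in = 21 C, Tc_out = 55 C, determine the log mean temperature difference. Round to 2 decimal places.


dT1 = Th_in - Tc_out = 156 - 55 = 101
dT2 = Th_out - Tc_in = 64 - 21 = 43
LMTD = (dT1 - dT2) / ln(dT1/dT2)
LMTD = (101 - 43) / ln(101/43)
LMTD = 67.92 K


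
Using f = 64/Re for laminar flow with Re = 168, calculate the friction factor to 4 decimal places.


f = 64 / Re
f = 64 / 168
f = 0.3810


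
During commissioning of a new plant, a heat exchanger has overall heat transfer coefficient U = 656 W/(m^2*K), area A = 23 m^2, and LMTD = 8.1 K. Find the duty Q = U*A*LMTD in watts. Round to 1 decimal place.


Q = U * A * LMTD
Q = 656 * 23 * 8.1
Q = 122212.8 W


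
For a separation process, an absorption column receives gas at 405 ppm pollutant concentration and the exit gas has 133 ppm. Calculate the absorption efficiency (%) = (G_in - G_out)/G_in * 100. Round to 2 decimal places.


Efficiency = (G_in - G_out) / G_in * 100%
Efficiency = (405 - 133) / 405 * 100
Efficiency = 272 / 405 * 100
Efficiency = 67.16%


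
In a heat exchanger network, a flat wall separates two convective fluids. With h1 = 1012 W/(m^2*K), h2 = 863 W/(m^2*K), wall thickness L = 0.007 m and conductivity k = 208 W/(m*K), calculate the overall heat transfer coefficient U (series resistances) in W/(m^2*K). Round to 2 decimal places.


1/U = 1/h1 + L/k + 1/h2
1/U = 1/1012 + 0.007/208 + 1/863
1/U = 0.0009881423 + 3.36538e-05 + 0.0011587486
1/U = 0.0021805447
U = 458.60 W/(m^2*K)
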